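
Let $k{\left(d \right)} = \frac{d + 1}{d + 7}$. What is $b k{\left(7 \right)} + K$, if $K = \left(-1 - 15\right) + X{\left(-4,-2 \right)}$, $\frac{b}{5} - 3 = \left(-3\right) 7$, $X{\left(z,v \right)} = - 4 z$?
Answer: $- \frac{360}{7} \approx -51.429$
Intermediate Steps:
$b = -90$ ($b = 15 + 5 \left(\left(-3\right) 7\right) = 15 + 5 \left(-21\right) = 15 - 105 = -90$)
$k{\left(d \right)} = \frac{1 + d}{7 + d}$
$K = 0$ ($K = \left(-1 - 15\right) - -16 = -16 + 16 = 0$)
$b k{\left(7 \right)} + K = - 90 \frac{1 + 7}{7 + 7} + 0 = - 90 \cdot \frac{1}{14} \cdot 8 + 0 = \left(-90\right) \frac{4}{7} + 0 = - \frac{360}{7} + 0 = - \frac{360}{7}$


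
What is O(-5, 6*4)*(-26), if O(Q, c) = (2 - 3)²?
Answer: -26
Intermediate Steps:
O(Q, c) = 1 (O(Q, c) = (-1)² = 1)
O(-5, 6*4)*(-26) = 1*(-26) = -26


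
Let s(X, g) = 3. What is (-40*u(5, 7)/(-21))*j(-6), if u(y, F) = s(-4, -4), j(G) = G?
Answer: -240/7 ≈ -34.286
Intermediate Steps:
u(y, F) = 3
(-40*u(5, 7)/(-21))*j(-6) = -120/(-21)*(-6) = -120*(-1)/21*(-6) = -40*(-1/7)*(-6) = (40/7)*(-6) = -240/7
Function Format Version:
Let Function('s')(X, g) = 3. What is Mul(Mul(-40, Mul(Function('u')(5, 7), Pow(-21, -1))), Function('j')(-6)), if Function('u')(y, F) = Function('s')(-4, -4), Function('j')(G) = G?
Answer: Rational(-240, 7) ≈ -34.286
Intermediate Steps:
Function('u')(y, F) = 3
Mul(Mul(-40, Mul(Function('u')(5, 7), Pow(-21, -1))), Function('j')(-6)) = Mul(Mul(-40, Mul(3, Pow(-21, -1))), -6) = Mul(Mul(-40, Mul(3, Rational(-1, 21))), -6) = Mul(Mul(-40, Rational(-1, 7)), -6) = Mul(Rational(40, 7), -6) = Rational(-240, 7)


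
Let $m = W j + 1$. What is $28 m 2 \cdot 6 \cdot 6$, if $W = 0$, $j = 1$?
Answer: $2016$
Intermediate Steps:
$m = 1$ ($m = 0 \cdot 1 + 1 = 0 + 1 = 1$)
$28 m 2 \cdot 6 \cdot 6 = 28 \cdot 1 \cdot 2 \cdot 6 \cdot 6 = 28 \cdot 12 \cdot 6 = 28 \cdot 72 = 2016$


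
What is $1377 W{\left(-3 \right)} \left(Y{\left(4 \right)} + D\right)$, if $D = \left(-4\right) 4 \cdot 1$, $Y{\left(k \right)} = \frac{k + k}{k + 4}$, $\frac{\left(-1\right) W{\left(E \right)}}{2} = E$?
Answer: $-123930$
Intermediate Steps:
$W{\left(E \right)} = - 2 E$
$Y{\left(k \right)} = \frac{2 k}{4 + k}$
$D = -16$ ($D = \left(-16\right) 1 = -16$)
$1377 W{\left(-3 \right)} \left(Y{\left(4 \right)} + D\right) = 1377 \left(-2\right) \left(-3\right) \left(2 \cdot 4 \frac{1}{4 + 4} - 16\right) = 1377 \cdot 6 \left(2 \cdot 4 \cdot \frac{1}{8} - 16\right) = 1377 \cdot 6 \left(1 - 16\right) = 1377 \cdot 6 \left(-15\right) = 1377 \left(-90\right) = -123930$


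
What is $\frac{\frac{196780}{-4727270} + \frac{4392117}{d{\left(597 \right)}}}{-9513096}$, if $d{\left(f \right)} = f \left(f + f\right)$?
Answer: $- \frac{229138384495}{356179102951791984} \approx -6.4332 \cdot 10^{-7}$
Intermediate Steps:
$d{\left(f \right)} = 2 f^{2}$ ($d{\left(f \right)} = f 2 f = 2 f^{2}$)
$\frac{\frac{196780}{-4727270} + \frac{4392117}{d{\left(597 \right)}}}{-9513096} = \frac{\frac{196780}{-4727270} + \frac{4392117}{2 \cdot 597^{2}}}{-9513096} = \left(196780 \left(- \frac{1}{4727270}\right) + \frac{4392117}{2 \cdot 356409}\right) \left(- \frac{1}{9513096}\right) = \left(- \frac{19678}{472727} + \frac{4392117}{712818}\right) \left(- \frac{1}{9513096}\right) = \left(- \frac{19678}{472727} + 4392117 \cdot \frac{1}{712818}\right) \left(- \frac{1}{9513096}\right) = \left(- \frac{19678}{472727} + \frac{488013}{79202}\right) \left(- \frac{1}{9513096}\right) = \frac{229138384495}{37440923854} \left(- \frac{1}{9513096}\right) = - \frac{229138384495}{356179102951791984}$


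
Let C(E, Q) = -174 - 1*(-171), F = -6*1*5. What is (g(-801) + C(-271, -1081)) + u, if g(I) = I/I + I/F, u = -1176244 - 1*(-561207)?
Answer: -6150123/10 ≈ -6.1501e+5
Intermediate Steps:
F = -30 (F = -6*5 = -30)
C(E, Q) = -3 (C(E, Q) = -174 + 171 = -3)
u = -615037 (u = -1176244 + 561207 = -615037)
g(I) = 1 - I/30 (g(I) = I/I + I/(-30) = 1 + I*(-1/30) = 1 - I/30)
(g(-801) + C(-271, -1081)) + u = ((1 - 1/30*(-801)) - 3) - 615037 = ((1 + 267/10) - 3) - 615037 = (277/10 - 3) - 615037 = 247/10 - 615037 = -6150123/10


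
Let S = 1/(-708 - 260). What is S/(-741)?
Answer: 1/717288 ≈ 1.3941e-6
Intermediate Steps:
S = -1/968 (S = 1/(-968) = -1/968 ≈ -0.0010331)
S/(-741) = -1/968/(-741) = -1/968*(-1/741) = 1/717288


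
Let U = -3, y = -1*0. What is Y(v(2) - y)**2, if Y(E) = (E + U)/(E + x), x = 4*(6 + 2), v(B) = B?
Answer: 1/1156 ≈ 0.00086505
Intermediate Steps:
y = 0
x = 32 (x = 4*8 = 32)
Y(E) = (-3 + E)/(32 + E) (Y(E) = (E - 3)/(E + 32) = (-3 + E)/(32 + E))
Y(v(2) - y)**2 = ((-3 + (2 - 1*0))/(32 + (2 - 1*0)))**2 = ((-3 + (2 + 0))/(32 + (2 + 0)))**2 = ((-3 + 2)/(32 + 2))**2 = (-1/34)**2 = 1/1156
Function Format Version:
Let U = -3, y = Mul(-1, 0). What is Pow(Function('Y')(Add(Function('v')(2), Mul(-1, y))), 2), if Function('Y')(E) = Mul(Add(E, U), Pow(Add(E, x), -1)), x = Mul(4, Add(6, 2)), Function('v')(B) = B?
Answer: Rational(1, 1156) ≈ 0.00086505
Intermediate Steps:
y = 0
x = 32 (x = Mul(4, 8) = 32)
Function('Y')(E) = Mul(Pow(Add(32, E), -1), Add(-3, E)) (Function('Y')(E) = Mul(Add(E, -3), Pow(Add(E, 32), -1)) = Mul(Add(-3, E), Pow(Add(32, E), -1)) = Mul(Pow(Add(32, E), -1), Add(-3, E)))
Pow(Function('Y')(Add(Function('v')(2), Mul(-1, y))), 2) = Pow(Mul(Pow(Add(32, Add(2, Mul(-1, 0))), -1), Add(-3, Add(2, Mul(-1, 0)))), 2) = Pow(Mul(Pow(Add(32, Add(2, 0)), -1), Add(-3, Add(2, 0))), 2) = Pow(Mul(Pow(Add(32, 2), -1), Add(-3, 2)), 2) = Pow(Mul(Pow(34, -1), -1), 2) = Pow(Mul(Rational(1, 34), -1), 2) = Pow(Rational(-1, 34), 2) = Rational(1, 1156)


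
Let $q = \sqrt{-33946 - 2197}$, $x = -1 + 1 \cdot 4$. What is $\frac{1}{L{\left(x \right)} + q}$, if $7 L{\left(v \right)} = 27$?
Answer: $\frac{189}{1771736} - \frac{49 i \sqrt{36143}}{1771736} \approx 0.00010668 - 0.0052579 i$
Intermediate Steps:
$x = 3$ ($x = -1 + 4 = 3$)
$q = i \sqrt{36143}$ ($q = \sqrt{-36143} = i \sqrt{36143} \approx 190.11 i$)
$L{\left(v \right)} = \frac{27}{7}$ ($L{\left(v \right)} = \frac{1}{7} \cdot 27 = \frac{27}{7}$)
$\frac{1}{L{\left(x \right)} + q} = \frac{1}{\frac{27}{7} + i \sqrt{36143}}$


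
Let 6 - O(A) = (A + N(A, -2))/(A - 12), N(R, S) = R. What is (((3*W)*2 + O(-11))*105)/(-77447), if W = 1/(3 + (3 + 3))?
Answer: -13790/1781281 ≈ -0.0077416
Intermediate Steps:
O(A) = 6 - 2*A/(-12 + A) (O(A) = 6 - (A + A)/(A - 12) = 6 - 2*A/(-12 + A))
W = 1/9 (W = 1/(3 + 6) = 1/9 ≈ 0.11111)
(((3*W)*2 + O(-11))*105)/(-77447) = (((3*(1/9))*2 + 4*(-18 - 11)/(-12 - 11))*105)/(-77447) = (((1/3)*2 + 4*(-29)/(-23))*105)*(-1/77447) = ((2/3 + 4*(-1/23)*(-29))*105)*(-1/77447) = ((2/3 + 116/23)*105)*(-1/77447) = ((394/69)*105)*(-1/77447) = (13790/23)*(-1/77447) = -13790/1781281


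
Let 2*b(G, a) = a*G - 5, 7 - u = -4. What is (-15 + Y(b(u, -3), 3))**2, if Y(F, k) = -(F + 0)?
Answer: 16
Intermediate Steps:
u = 11 (u = 7 - 1*(-4) = 7 + 4 = 11)
b(G, a) = -5/2 + G*a/2 (b(G, a) = (a*G - 5)/2 = (G*a - 5)/2 = (-5 + G*a)/2 = -5/2 + G*a/2)
Y(F, k) = -F
(-15 + Y(b(u, -3), 3))**2 = (-15 - (-5/2 + (1/2)*11*(-3)))**2 = (-15 - (-5/2 - 33/2))**2 = (-15 - 1*(-19))**2 = (-15 + 19)**2 = 4**2 = 16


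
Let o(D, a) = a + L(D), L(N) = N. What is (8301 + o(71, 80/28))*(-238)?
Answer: -1993216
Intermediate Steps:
o(D, a) = D + a (o(D, a) = a + D = D + a)
(8301 + o(71, 80/28))*(-238) = (8301 + (71 + 80/28))*(-238) = (8301 + (71 + 80*(1/28)))*(-238) = (8301 + (71 + 20/7))*(-238) = (8301 + 517/7)*(-238) = (58624/7)*(-238) = -1993216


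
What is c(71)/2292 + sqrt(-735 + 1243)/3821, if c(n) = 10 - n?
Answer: -61/2292 + 2*sqrt(127)/3821 ≈ -0.020716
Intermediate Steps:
c(71)/2292 + sqrt(-735 + 1243)/3821 = (10 - 1*71)/2292 + sqrt(-735 + 1243)/3821 = (10 - 71)*(1/2292) + sqrt(508)*(1/3821) = -61*1/2292 + (2*sqrt(127))*(1/3821) = -61/2292 + 2*sqrt(127)/3821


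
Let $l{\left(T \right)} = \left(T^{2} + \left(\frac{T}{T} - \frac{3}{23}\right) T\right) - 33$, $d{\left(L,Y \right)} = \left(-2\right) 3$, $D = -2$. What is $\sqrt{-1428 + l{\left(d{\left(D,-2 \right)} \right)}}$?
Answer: $\frac{3 i \sqrt{84065}}{23} \approx 37.818 i$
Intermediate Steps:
$d{\left(L,Y \right)} = -6$
$l{\left(T \right)} = -33 + T^{2} + \frac{20 T}{23}$ ($l{\left(T \right)} = \left(T^{2} + \left(1 - \frac{3}{23}\right) T\right) - 33 = \left(T^{2} + \frac{20 T}{23}\right) - 33 = -33 + T^{2} + \frac{20 T}{23}$)
$\sqrt{-1428 + l{\left(d{\left(D,-2 \right)} \right)}} = \sqrt{-1428 + \left(-33 + \left(-6\right)^{2} + \frac{20}{23} \left(-6\right)\right)} = \sqrt{-1428 - \frac{51}{23}} = \sqrt{- \frac{32895}{23}} = \frac{3 i \sqrt{84065}}{23}$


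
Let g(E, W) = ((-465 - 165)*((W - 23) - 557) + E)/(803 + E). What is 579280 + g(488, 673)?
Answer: 747792378/1291 ≈ 5.7924e+5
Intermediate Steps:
g(E, W) = (365400 + E - 630*W)/(803 + E) (g(E, W) = (-630*((-23 + W) - 557) + E)/(803 + E) = (-630*(-580 + W) + E)/(803 + E) = ((365400 - 630*W) + E)/(803 + E) = (365400 + E - 630*W)/(803 + E))
579280 + g(488, 673) = 579280 + (365400 + 488 - 630*673)/(803 + 488) = 579280 + (365400 + 488 - 423990)/1291 = 579280 + (1/1291)*(-58102) = 579280 - 58102/1291 = 747792378/1291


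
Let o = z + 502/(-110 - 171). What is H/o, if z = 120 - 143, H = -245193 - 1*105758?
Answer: 98617231/6965 ≈ 14159.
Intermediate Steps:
H = -350951 (H = -245193 - 105758 = -350951)
z = -23
o = -6965/281 (o = -23 + 502/(-110 - 171) = -23 + 502/(-281) = -23 + 502*(-1/281) = -23 - 502/281 = -6965/281 ≈ -24.786)
H/o = -350951/(-6965/281) = -350951*(-281/6965) = 98617231/6965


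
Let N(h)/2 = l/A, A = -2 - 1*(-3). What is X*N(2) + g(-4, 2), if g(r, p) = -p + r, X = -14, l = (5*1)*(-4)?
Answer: 554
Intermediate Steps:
A = 1 (A = -2 + 3 = 1)
l = -20 (l = 5*(-4) = -20)
N(h) = -40 (N(h) = 2*(-20/1) = 2*(-20*1) = 2*(-20) = -40)
g(r, p) = r - p
X*N(2) + g(-4, 2) = -14*(-40) + (-4 - 1*2) = 560 + (-4 - 2) = 560 - 6 = 554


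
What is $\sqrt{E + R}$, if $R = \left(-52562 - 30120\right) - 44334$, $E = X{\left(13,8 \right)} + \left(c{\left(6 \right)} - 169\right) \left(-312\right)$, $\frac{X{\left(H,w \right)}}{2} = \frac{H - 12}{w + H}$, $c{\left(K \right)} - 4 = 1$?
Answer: $\frac{i \sqrt{33448926}}{21} \approx 275.4 i$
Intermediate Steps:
$c{\left(K \right)} = 5$ ($c{\left(K \right)} = 4 + 1 = 5$)
$X{\left(H,w \right)} = \frac{2 \left(-12 + H\right)}{H + w}$ ($X{\left(H,w \right)} = 2 \frac{H - 12}{w + H} = 2 \frac{-12 + H}{H + w} = \frac{2 \left(-12 + H\right)}{H + w}$)
$E = \frac{1074530}{21}$ ($E = \frac{2 \left(-12 + 13\right)}{13 + 8} + \left(5 - 169\right) \left(-312\right) = 2 \cdot \frac{1}{21} \cdot 1 + \left(5 - 169\right) \left(-312\right) = 2 \cdot \frac{1}{21} \cdot 1 - -51168 = \frac{2}{21} + 51168 = \frac{1074530}{21} \approx 51168.0$)
$R = -127016$ ($R = -82682 - 44334 = -127016$)
$\sqrt{E + R} = \sqrt{\frac{1074530}{21} - 127016} = \sqrt{- \frac{1592806}{21}} = \frac{i \sqrt{33448926}}{21}$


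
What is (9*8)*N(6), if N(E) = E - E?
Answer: 0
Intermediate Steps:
N(E) = 0
(9*8)*N(6) = (9*8)*0 = 72*0 = 0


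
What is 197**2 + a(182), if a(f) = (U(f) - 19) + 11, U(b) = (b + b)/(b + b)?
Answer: 38802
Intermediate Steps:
U(b) = 1 (U(b) = (2*b)/((2*b)) = (2*b)*(1/(2*b)) = 1)
a(f) = -7 (a(f) = (1 - 19) + 11 = -18 + 11 = -7)
197**2 + a(182) = 197**2 - 7 = 38809 - 7 = 38802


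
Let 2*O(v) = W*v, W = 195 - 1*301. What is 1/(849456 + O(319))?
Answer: 1/832549 ≈ 1.2011e-6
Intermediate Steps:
W = -106 (W = 195 - 301 = -106)
O(v) = -53*v (O(v) = (-106*v)/2 = -53*v)
1/(849456 + O(319)) = 1/(849456 - 53*319) = 1/(849456 - 16907) = 1/832549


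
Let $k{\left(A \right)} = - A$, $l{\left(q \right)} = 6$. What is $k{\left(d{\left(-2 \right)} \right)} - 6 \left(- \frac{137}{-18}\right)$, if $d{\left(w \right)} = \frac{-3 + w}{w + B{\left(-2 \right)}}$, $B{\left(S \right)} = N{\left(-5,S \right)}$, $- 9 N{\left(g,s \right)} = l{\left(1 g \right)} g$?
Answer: $- \frac{503}{12} \approx -41.917$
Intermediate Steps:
$N{\left(g,s \right)} = - \frac{2 g}{3}$ ($N{\left(g,s \right)} = - \frac{6 g}{9} = - \frac{2 g}{3}$)
$B{\left(S \right)} = \frac{10}{3}$ ($B{\left(S \right)} = \left(- \frac{2}{3}\right) \left(-5\right) = \frac{10}{3}$)
$d{\left(w \right)} = \frac{-3 + w}{\frac{10}{3} + w}$ ($d{\left(w \right)} = \frac{-3 + w}{w + \frac{10}{3}} = \frac{-3 + w}{\frac{10}{3} + w}$)
$k{\left(d{\left(-2 \right)} \right)} - 6 \left(- \frac{137}{-18}\right) = - \frac{3 \left(-3 - 2\right)}{10 + 3 \left(-2\right)} - 6 \left(- \frac{137}{-18}\right) = - \frac{3 \left(-5\right)}{10 - 6} - 6 \left(\left(-137\right) \left(- \frac{1}{18}\right)\right) = - \frac{3 \left(-5\right)}{4} - \frac{137}{3} = \left(-1\right) \left(- \frac{15}{4}\right) - \frac{137}{3} = \frac{15}{4} - \frac{137}{3} = - \frac{503}{12}$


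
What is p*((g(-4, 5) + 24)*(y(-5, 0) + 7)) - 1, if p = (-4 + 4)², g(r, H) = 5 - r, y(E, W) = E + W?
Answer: -1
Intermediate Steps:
p = 0 (p = 0² = 0)
p*((g(-4, 5) + 24)*(y(-5, 0) + 7)) - 1 = 0*(((5 - 1*(-4)) + 24)*((-5 + 0) + 7)) - 1 = 0*(((5 + 4) + 24)*(-5 + 7)) - 1 = 0*((9 + 24)*2) - 1 = 0*(33*2) - 1 = 0*66 - 1 = 0 - 1 = -1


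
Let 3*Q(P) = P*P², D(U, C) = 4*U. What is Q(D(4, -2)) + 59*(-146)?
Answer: -21746/3 ≈ -7248.7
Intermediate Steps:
Q(P) = P³/3 (Q(P) = (P*P²)/3 = P³/3)
Q(D(4, -2)) + 59*(-146) = (4*4)³/3 + 59*(-146) = (⅓)*16³ - 8614 = (⅓)*4096 - 8614 = 4096/3 - 8614 = -21746/3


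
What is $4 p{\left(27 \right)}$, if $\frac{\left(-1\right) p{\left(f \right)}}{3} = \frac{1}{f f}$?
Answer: $- \frac{4}{243} \approx -0.016461$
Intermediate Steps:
$p{\left(f \right)} = - \frac{3}{f^{2}}$ ($p{\left(f \right)} = - 3 \frac{1}{f f} = - \frac{3}{f^{2}}$)
$4 p{\left(27 \right)} = 4 \left(- \frac{3}{729}\right) = 4 \left(\left(-3\right) \frac{1}{729}\right) = 4 \left(- \frac{1}{243}\right) = - \frac{4}{243}$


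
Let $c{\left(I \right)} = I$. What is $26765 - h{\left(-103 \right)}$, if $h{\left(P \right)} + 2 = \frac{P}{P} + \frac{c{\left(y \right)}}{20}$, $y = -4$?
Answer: $\frac{133831}{5} \approx 26766.0$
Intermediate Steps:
$h{\left(P \right)} = - \frac{6}{5}$ ($h{\left(P \right)} = -2 + \left(\frac{P}{P} - \frac{4}{20}\right) = -2 + \left(1 - \frac{1}{5}\right) = -2 + \frac{4}{5} = - \frac{6}{5}$)
$26765 - h{\left(-103 \right)} = 26765 - - \frac{6}{5} = 26765 + \frac{6}{5} = \frac{133831}{5}$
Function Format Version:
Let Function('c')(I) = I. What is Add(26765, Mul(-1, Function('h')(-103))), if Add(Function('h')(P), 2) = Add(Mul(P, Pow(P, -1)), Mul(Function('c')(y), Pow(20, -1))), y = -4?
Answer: Rational(133831, 5) ≈ 26766.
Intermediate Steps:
Function('h')(P) = Rational(-6, 5) (Function('h')(P) = Add(-2, Add(Mul(P, Pow(P, -1)), Mul(-4, Pow(20, -1)))) = Add(-2, Add(1, Mul(-4, Rational(1, 20)))) = Add(-2, Add(1, Rational(-1, 5))) = Add(-2, Rational(4, 5)) = Rational(-6, 5))
Add(26765, Mul(-1, Function('h')(-103))) = Add(26765, Mul(-1, Rational(-6, 5))) = Add(26765, Rational(6, 5)) = Rational(133831, 5)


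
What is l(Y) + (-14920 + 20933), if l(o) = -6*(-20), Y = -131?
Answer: 6133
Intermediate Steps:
l(o) = 120
l(Y) + (-14920 + 20933) = 120 + (-14920 + 20933) = 120 + 6013 = 6133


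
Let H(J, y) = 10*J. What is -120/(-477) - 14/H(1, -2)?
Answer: -913/795 ≈ -1.1484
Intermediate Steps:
-120/(-477) - 14/H(1, -2) = -120/(-477) - 14/(10*1) = -120*(-1/477) - 14/10 = 40/159 - 14*⅒ = 40/159 - 7/5 = -913/795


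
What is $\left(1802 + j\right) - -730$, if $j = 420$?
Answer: $2952$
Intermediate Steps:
$\left(1802 + j\right) - -730 = \left(1802 + 420\right) - -730 = 2222 + 730 = 2952$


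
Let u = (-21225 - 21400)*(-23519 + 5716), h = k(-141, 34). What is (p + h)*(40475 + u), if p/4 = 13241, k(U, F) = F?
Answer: 40219829763300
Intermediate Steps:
p = 52964 (p = 4*13241 = 52964)
h = 34
u = 758852875 (u = -42625*(-17803) = 758852875)
(p + h)*(40475 + u) = (52964 + 34)*(40475 + 758852875) = 52998*758893350 = 40219829763300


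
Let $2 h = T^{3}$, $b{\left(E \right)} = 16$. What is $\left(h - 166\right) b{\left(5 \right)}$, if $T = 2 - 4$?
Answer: $-2720$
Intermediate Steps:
$T = -2$ ($T = 2 - 4 = -2$)
$h = -4$ ($h = \frac{\left(-2\right)^{3}}{2} = \frac{1}{2} \left(-8\right) = -4$)
$\left(h - 166\right) b{\left(5 \right)} = \left(-4 - 166\right) 16 = \left(-170\right) 16 = -2720$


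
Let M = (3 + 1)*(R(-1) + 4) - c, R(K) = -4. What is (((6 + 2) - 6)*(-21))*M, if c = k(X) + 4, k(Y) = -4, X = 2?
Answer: 0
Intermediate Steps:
c = 0 (c = -4 + 4 = 0)
M = 0 (M = (3 + 1)*(-4 + 4) - 1*0 = 4*0 + 0 = 0 + 0 = 0)
(((6 + 2) - 6)*(-21))*M = (((6 + 2) - 6)*(-21))*0 = ((8 - 6)*(-21))*0 = (2*(-21))*0 = -42*0 = 0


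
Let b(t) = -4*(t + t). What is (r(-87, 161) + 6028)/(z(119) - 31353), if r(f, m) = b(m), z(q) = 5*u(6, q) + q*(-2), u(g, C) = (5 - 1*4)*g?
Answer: -4740/31561 ≈ -0.15019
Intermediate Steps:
b(t) = -8*t
u(g, C) = g (u(g, C) = (5 - 4)*g = 1*g = g)
z(q) = 30 - 2*q (z(q) = 5*6 + q*(-2) = 30 - 2*q)
r(f, m) = -8*m
(r(-87, 161) + 6028)/(z(119) - 31353) = (-8*161 + 6028)/((30 - 2*119) - 31353) = (-1288 + 6028)/((30 - 238) - 31353) = 4740/(-208 - 31353) = 4740/(-31561) = 4740*(-1/31561) = -4740/31561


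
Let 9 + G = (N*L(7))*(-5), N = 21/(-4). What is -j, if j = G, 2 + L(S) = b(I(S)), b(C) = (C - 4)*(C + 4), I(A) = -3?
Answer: 981/4 ≈ 245.25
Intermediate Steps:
N = -21/4 (N = 21*(-1/4) = -21/4 ≈ -5.2500)
b(C) = (-4 + C)*(4 + C)
L(S) = -9 (L(S) = -2 + (-16 + (-3)**2) = -2 + (-16 + 9) = -2 - 7 = -9)
G = -981/4 (G = -9 - 21/4*(-9)*(-5) = -9 + (189/4)*(-5) = -9 - 945/4 = -981/4 ≈ -245.25)
j = -981/4 ≈ -245.25
-j = -1*(-981/4) = 981/4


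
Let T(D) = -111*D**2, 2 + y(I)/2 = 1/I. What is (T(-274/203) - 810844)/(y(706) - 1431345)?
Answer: 2949527138174/5205378667741 ≈ 0.56663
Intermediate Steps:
y(I) = -4 + 2/I
(T(-274/203) - 810844)/(y(706) - 1431345) = (-111*(-274/203)**2 - 810844)/((-4 + 2/706) - 1431345) = (-111*(-274*1/203)**2 - 810844)/((-4 + 2*(1/706)) - 1431345) = (-111*(-274/203)**2 - 810844)/((-4 + 1/353) - 1431345) = (-111*75076/41209 - 810844)/(-1411/353 - 1431345) = (-8333436/41209 - 810844)/(-505266196/353) = -33422403832/41209*(-353/505266196) = 2949527138174/5205378667741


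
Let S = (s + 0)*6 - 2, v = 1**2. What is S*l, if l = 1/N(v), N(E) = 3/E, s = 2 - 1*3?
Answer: -8/3 ≈ -2.6667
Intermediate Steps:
v = 1
s = -1 (s = 2 - 3 = -1)
l = 1/3 (l = 1/(3/1) = 1/(3*1) = 1/3 ≈ 0.33333)
S = -8 (S = (-1 + 0)*6 - 2 = -1*6 - 2 = -6 - 2 = -8)
S*l = -8*1/3 = -8/3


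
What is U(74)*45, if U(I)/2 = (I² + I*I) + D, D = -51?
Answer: 981090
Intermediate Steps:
U(I) = -102 + 4*I² (U(I) = 2*((I² + I*I) - 51) = 2*((I² + I²) - 51) = 2*(2*I² - 51) = 2*(-51 + 2*I²) = -102 + 4*I²)
U(74)*45 = (-102 + 4*74²)*45 = (-102 + 4*5476)*45 = (-102 + 21904)*45 = 21802*45 = 981090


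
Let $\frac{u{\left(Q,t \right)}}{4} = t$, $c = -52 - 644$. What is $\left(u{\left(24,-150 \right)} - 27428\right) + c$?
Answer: $-28724$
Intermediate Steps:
$c = -696$ ($c = -52 - 644 = -696$)
$u{\left(Q,t \right)} = 4 t$
$\left(u{\left(24,-150 \right)} - 27428\right) + c = \left(4 \left(-150\right) - 27428\right) - 696 = \left(-600 - 27428\right) - 696 = -28028 - 696 = -28724$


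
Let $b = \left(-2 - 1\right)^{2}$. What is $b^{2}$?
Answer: $81$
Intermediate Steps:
$b = 9$ ($b = \left(-3\right)^{2} = 9$)
$b^{2} = 9^{2} = 81$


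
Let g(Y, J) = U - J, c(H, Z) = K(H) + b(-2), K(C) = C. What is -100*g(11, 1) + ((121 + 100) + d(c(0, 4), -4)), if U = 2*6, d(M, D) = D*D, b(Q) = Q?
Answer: -863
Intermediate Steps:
c(H, Z) = -2 + H (c(H, Z) = H - 2 = -2 + H)
d(M, D) = D**2
U = 12
g(Y, J) = 12 - J
-100*g(11, 1) + ((121 + 100) + d(c(0, 4), -4)) = -100*(12 - 1*1) + ((121 + 100) + (-4)**2) = -100*(12 - 1) + (221 + 16) = -100*11 + 237 = -1100 + 237 = -863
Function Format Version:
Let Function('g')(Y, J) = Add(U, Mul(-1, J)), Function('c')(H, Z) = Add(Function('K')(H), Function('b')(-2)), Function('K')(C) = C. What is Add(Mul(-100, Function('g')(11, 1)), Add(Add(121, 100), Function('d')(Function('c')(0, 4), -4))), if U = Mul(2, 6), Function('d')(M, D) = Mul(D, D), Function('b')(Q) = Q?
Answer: -863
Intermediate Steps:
Function('c')(H, Z) = Add(-2, H) (Function('c')(H, Z) = Add(H, -2) = Add(-2, H))
Function('d')(M, D) = Pow(D, 2)
U = 12
Function('g')(Y, J) = Add(12, Mul(-1, J))
Add(Mul(-100, Function('g')(11, 1)), Add(Add(121, 100), Function('d')(Function('c')(0, 4), -4))) = Add(Mul(-100, Add(12, Mul(-1, 1))), Add(Add(121, 100), Pow(-4, 2))) = Add(Mul(-100, Add(12, -1)), Add(221, 16)) = Add(Mul(-100, 11), 237) = Add(-1100, 237) = -863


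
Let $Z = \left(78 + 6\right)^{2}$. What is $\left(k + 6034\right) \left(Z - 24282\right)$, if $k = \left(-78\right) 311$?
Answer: $313926624$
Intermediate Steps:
$Z = 7056$ ($Z = 84^{2} = 7056$)
$k = -24258$
$\left(k + 6034\right) \left(Z - 24282\right) = \left(-24258 + 6034\right) \left(7056 - 24282\right) = \left(-18224\right) \left(-17226\right) = 313926624$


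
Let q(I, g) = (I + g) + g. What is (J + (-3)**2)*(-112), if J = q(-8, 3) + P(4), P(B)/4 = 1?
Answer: -1232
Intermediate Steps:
P(B) = 4 (P(B) = 4*1 = 4)
q(I, g) = I + 2*g
J = 2 (J = (-8 + 2*3) + 4 = (-8 + 6) + 4 = -2 + 4 = 2)
(J + (-3)**2)*(-112) = (2 + (-3)**2)*(-112) = (2 + 9)*(-112) = 11*(-112) = -1232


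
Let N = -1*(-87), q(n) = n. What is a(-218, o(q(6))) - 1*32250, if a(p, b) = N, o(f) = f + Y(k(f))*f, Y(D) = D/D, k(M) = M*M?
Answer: -32163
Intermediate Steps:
k(M) = M²
Y(D) = 1
N = 87
o(f) = 2*f (o(f) = f + 1*f = f + f = 2*f)
a(p, b) = 87
a(-218, o(q(6))) - 1*32250 = 87 - 1*32250 = 87 - 32250 = -32163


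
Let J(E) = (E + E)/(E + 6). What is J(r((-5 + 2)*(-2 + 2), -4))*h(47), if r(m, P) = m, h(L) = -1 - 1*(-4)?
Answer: 0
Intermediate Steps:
h(L) = 3 (h(L) = -1 + 4 = 3)
J(E) = 2*E/(6 + E) (J(E) = (2*E)/(6 + E) = 2*E/(6 + E))
J(r((-5 + 2)*(-2 + 2), -4))*h(47) = (2*((-5 + 2)*(-2 + 2))/(6 + (-5 + 2)*(-2 + 2)))*3 = (2*(-3*0)/(6 - 3*0))*3 = (2*0/(6 + 0))*3 = (2*0/6)*3 = (2*0*(⅙))*3 = 0*3 = 0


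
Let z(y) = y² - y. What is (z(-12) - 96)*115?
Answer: 6900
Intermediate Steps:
(z(-12) - 96)*115 = (-12*(-1 - 12) - 96)*115 = (-12*(-13) - 96)*115 = (156 - 96)*115 = 60*115 = 6900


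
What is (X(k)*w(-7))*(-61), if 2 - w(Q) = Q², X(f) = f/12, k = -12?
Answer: -2867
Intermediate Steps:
X(f) = f/12 (X(f) = f*(1/12) = f/12)
w(Q) = 2 - Q²
(X(k)*w(-7))*(-61) = (((1/12)*(-12))*(2 - 1*(-7)²))*(-61) = -(2 - 1*49)*(-61) = -(2 - 49)*(-61) = -1*(-47)*(-61) = 47*(-61) = -2867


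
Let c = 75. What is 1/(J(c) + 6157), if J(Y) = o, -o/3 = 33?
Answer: 1/6058 ≈ 0.00016507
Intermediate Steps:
o = -99 (o = -3*33 = -99)
J(Y) = -99
1/(J(c) + 6157) = 1/(-99 + 6157) = 1/6058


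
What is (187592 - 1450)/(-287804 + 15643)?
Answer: -186142/272161 ≈ -0.68394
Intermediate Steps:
(187592 - 1450)/(-287804 + 15643) = 186142/(-272161) = 186142*(-1/272161) = -186142/272161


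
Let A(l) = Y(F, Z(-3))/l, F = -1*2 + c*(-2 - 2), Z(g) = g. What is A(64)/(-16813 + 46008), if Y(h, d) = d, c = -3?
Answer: -3/1868480 ≈ -1.6056e-6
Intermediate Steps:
F = 10 (F = -1*2 - 3*(-2 - 2) = -2 - 3*(-4) = -2 + 12 = 10)
A(l) = -3/l
A(64)/(-16813 + 46008) = (-3/64)/(-16813 + 46008) = -3*1/64/29195 = -3/64*1/29195 = -3/1868480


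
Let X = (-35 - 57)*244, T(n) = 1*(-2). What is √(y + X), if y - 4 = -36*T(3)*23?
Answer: 2*I*√5197 ≈ 144.18*I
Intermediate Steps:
T(n) = -2
y = 1660 (y = 4 - 36*(-2)*23 = 4 + 72*23 = 4 + 1656 = 1660)
X = -22448 (X = -92*244 = -22448)
√(y + X) = √(1660 - 22448) = √(-20788) = 2*I*√5197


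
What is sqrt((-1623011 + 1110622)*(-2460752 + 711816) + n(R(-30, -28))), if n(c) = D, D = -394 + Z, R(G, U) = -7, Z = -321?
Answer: sqrt(896135567389) ≈ 9.4664e+5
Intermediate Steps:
D = -715 (D = -394 - 321 = -715)
n(c) = -715
sqrt((-1623011 + 1110622)*(-2460752 + 711816) + n(R(-30, -28))) = sqrt((-1623011 + 1110622)*(-2460752 + 711816) - 715) = sqrt(-512389*(-1748936) - 715) = sqrt(896135568104 - 715) = sqrt(896135567389)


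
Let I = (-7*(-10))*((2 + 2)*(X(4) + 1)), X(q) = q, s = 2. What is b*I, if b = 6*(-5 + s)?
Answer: -25200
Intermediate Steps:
b = -18 (b = 6*(-5 + 2) = 6*(-3) = -18)
I = 1400 (I = (-7*(-10))*((2 + 2)*(4 + 1)) = 70*(4*5) = 70*20 = 1400)
b*I = -18*1400 = -25200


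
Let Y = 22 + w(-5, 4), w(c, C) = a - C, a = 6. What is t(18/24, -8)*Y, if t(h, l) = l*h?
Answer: -144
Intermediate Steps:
t(h, l) = h*l
w(c, C) = 6 - C
Y = 24 (Y = 22 + (6 - 1*4) = 22 + (6 - 4) = 22 + 2 = 24)
t(18/24, -8)*Y = ((18/24)*(-8))*24 = ((18*(1/24))*(-8))*24 = ((¾)*(-8))*24 = -6*24 = -144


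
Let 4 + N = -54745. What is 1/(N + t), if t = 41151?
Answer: -1/13598 ≈ -7.3540e-5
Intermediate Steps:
N = -54749 (N = -4 - 54745 = -54749)
1/(N + t) = 1/(-54749 + 41151) = 1/(-13598) = -1/13598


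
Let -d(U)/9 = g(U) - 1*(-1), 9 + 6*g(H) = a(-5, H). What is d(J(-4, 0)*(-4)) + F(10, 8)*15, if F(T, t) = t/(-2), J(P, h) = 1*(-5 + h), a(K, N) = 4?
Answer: -123/2 ≈ -61.500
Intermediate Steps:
g(H) = -⅚ (g(H) = -3/2 + (⅙)*4 = -3/2 + ⅔ = -⅚)
J(P, h) = -5 + h
F(T, t) = -t/2 (F(T, t) = t*(-½) = -t/2)
d(U) = -3/2 (d(U) = -9*(-⅚ - 1*(-1)) = -9*(-⅚ + 1) = -9*⅙ = -3/2)
d(J(-4, 0)*(-4)) + F(10, 8)*15 = -3/2 - ½*8*15 = -3/2 - 4*15 = -3/2 - 60 = -123/2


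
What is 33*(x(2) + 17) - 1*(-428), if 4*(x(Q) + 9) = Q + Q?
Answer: 725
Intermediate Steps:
x(Q) = -9 + Q/2 (x(Q) = -9 + (Q + Q)/4 = -9 + (2*Q)/4 = -9 + Q/2)
33*(x(2) + 17) - 1*(-428) = 33*((-9 + (½)*2) + 17) - 1*(-428) = 33*((-9 + 1) + 17) + 428 = 33*(-8 + 17) + 428 = 33*9 + 428 = 297 + 428 = 725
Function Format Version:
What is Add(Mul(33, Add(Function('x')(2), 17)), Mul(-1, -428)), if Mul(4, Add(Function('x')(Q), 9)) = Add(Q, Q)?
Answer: 725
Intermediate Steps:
Function('x')(Q) = Add(-9, Mul(Rational(1, 2), Q)) (Function('x')(Q) = Add(-9, Mul(Rational(1, 4), Add(Q, Q))) = Add(-9, Mul(Rational(1, 4), Mul(2, Q))) = Add(-9, Mul(Rational(1, 2), Q)))
Add(Mul(33, Add(Function('x')(2), 17)), Mul(-1, -428)) = Add(Mul(33, Add(Add(-9, Mul(Rational(1, 2), 2)), 17)), Mul(-1, -428)) = Add(Mul(33, Add(Add(-9, 1), 17)), 428) = Add(Mul(33, Add(-8, 17)), 428) = Add(Mul(33, 9), 428) = Add(297, 428) = 725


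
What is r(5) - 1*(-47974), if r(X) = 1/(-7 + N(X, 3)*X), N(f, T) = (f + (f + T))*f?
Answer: 15255733/318 ≈ 47974.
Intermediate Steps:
N(f, T) = f*(T + 2*f) (N(f, T) = (f + (T + f))*f = (T + 2*f)*f = f*(T + 2*f))
r(X) = 1/(-7 + X**2*(3 + 2*X)) (r(X) = 1/(-7 + (X*(3 + 2*X))*X) = 1/(-7 + X**2*(3 + 2*X)))
r(5) - 1*(-47974) = 1/(-7 + 5**2*(3 + 2*5)) - 1*(-47974) = 1/(-7 + 25*(3 + 10)) + 47974 = 1/(-7 + 25*13) + 47974 = 1/(-7 + 325) + 47974 = 1/318 + 47974 = 15255733/318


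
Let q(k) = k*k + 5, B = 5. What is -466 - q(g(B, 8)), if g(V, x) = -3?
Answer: -480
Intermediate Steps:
q(k) = 5 + k² (q(k) = k² + 5 = 5 + k²)
-466 - q(g(B, 8)) = -466 - (5 + (-3)²) = -466 - (5 + 9) = -466 - 1*14 = -466 - 14 = -480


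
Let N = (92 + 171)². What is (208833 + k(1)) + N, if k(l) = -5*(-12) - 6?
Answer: 278056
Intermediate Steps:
k(l) = 54 (k(l) = 60 - 6 = 54)
N = 69169 (N = 263² = 69169)
(208833 + k(1)) + N = (208833 + 54) + 69169 = 208887 + 69169 = 278056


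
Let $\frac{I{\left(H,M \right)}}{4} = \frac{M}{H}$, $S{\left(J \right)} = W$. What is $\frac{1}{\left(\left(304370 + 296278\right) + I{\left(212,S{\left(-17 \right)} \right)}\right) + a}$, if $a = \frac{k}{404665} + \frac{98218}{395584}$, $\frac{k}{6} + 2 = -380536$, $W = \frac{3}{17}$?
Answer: $\frac{72115589211680}{43315695678818946689} \approx 1.6649 \cdot 10^{-6}$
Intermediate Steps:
$W = \frac{3}{17}$ ($W = 3 \cdot \frac{1}{17} = \frac{3}{17} \approx 0.17647$)
$S{\left(J \right)} = \frac{3}{17}$
$k = -2283228$ ($k = -12 + 6 \left(-380536\right) = -12 - 2283216 = -2283228$)
$I{\left(H,M \right)} = \frac{4 M}{H}$ ($I{\left(H,M \right)} = 4 \frac{M}{H} = \frac{4 M}{H}$)
$a = - \frac{431731539091}{80039499680}$ ($a = - \frac{2283228}{404665} + \frac{98218}{395584} = \left(-2283228\right) \frac{1}{404665} + 98218 \cdot \frac{1}{395584} = - \frac{2283228}{404665} + \frac{49109}{197792} = - \frac{431731539091}{80039499680} \approx -5.394$)
$\frac{1}{\left(\left(304370 + 296278\right) + I{\left(212,S{\left(-17 \right)} \right)}\right) + a} = \frac{1}{\left(\left(304370 + 296278\right) + 4 \cdot \frac{3}{17} \cdot \frac{1}{212}\right) - \frac{431731539091}{80039499680}} = \frac{1}{\left(600648 + 4 \cdot \frac{3}{17} \cdot \frac{1}{212}\right) - \frac{431731539091}{80039499680}} = \frac{1}{\left(600648 + \frac{3}{901}\right) - \frac{431731539091}{80039499680}} = \frac{1}{\frac{541183851}{901} - \frac{431731539091}{80039499680}} = \frac{1}{\frac{43315695678818946689}{72115589211680}} = \frac{72115589211680}{43315695678818946689}$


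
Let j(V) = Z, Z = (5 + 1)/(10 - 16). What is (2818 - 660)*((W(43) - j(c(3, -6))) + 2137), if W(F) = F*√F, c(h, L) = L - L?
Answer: 4613804 + 92794*√43 ≈ 5.2223e+6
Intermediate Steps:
Z = -1 (Z = 6/(-6) = 6*(-⅙) = -1)
c(h, L) = 0
j(V) = -1
W(F) = F^(3/2)
(2818 - 660)*((W(43) - j(c(3, -6))) + 2137) = (2818 - 660)*((43^(3/2) - 1*(-1)) + 2137) = 2158*((43*√43 + 1) + 2137) = 2158*((1 + 43*√43) + 2137) = 2158*(2138 + 43*√43) = 4613804 + 92794*√43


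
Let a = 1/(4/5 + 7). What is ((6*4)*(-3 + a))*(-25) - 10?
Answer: 22270/13 ≈ 1713.1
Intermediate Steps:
a = 5/39 (a = 1/(4*(1/5) + 7) = 1/(4/5 + 7) = 1/(39/5) = 5/39 ≈ 0.12821)
((6*4)*(-3 + a))*(-25) - 10 = ((6*4)*(-3 + 5/39))*(-25) - 10 = (24*(-112/39))*(-25) - 10 = -896/13*(-25) - 10 = 22400/13 - 10 = 22270/13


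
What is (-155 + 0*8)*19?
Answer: -2945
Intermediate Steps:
(-155 + 0*8)*19 = (-155 + 0)*19 = -155*19 = -2945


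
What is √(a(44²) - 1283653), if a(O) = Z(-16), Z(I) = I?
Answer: I*√1283669 ≈ 1133.0*I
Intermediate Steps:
a(O) = -16
√(a(44²) - 1283653) = √(-16 - 1283653) = √(-1283669) = I*√1283669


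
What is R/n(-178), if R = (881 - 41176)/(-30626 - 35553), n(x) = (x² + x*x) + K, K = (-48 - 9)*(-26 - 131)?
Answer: 40295/4785866743 ≈ 8.4196e-6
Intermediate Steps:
K = 8949 (K = -57*(-157) = 8949)
n(x) = 8949 + 2*x² (n(x) = (x² + x*x) + 8949 = (x² + x²) + 8949 = 2*x² + 8949 = 8949 + 2*x²)
R = 40295/66179 (R = -40295/(-66179) = -40295*(-1/66179) = 40295/66179 ≈ 0.60888)
R/n(-178) = 40295/(66179*(8949 + 2*(-178)²)) = 40295/(66179*(8949 + 2*31684)) = 40295/(66179*(8949 + 63368)) = (40295/66179)/72317 = (40295/66179)*(1/72317) = 40295/4785866743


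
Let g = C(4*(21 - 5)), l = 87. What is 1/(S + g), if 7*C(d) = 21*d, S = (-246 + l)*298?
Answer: -1/47190 ≈ -2.1191e-5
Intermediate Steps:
S = -47382 (S = (-246 + 87)*298 = -159*298 = -47382)
C(d) = 3*d (C(d) = (21*d)/7 = 3*d)
g = 192 (g = 3*(4*(21 - 5)) = 3*(4*16) = 3*64 = 192)
1/(S + g) = 1/(-47382 + 192) = 1/(-47190) = -1/47190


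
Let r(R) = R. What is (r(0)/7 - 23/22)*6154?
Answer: -70771/11 ≈ -6433.7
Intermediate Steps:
(r(0)/7 - 23/22)*6154 = (0/7 - 23/22)*6154 = (0*(1/7) - 23*1/22)*6154 = (0 - 23/22)*6154 = -23/22*6154 = -70771/11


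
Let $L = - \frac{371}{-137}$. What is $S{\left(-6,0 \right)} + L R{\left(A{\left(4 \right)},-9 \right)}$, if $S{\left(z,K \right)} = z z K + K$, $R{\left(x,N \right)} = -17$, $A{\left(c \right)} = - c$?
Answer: $- \frac{6307}{137} \approx -46.036$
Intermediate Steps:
$S{\left(z,K \right)} = K + K z^{2}$ ($S{\left(z,K \right)} = z^{2} K + K = K z^{2} + K = K + K z^{2}$)
$L = \frac{371}{137}$ ($L = \left(-371\right) \left(- \frac{1}{137}\right) = \frac{371}{137} \approx 2.708$)
$S{\left(-6,0 \right)} + L R{\left(A{\left(4 \right)},-9 \right)} = 0 \left(1 + \left(-6\right)^{2}\right) + \frac{371}{137} \left(-17\right) = 0 \left(1 + 36\right) - \frac{6307}{137} = 0 \cdot 37 - \frac{6307}{137} = 0 - \frac{6307}{137} = - \frac{6307}{137}$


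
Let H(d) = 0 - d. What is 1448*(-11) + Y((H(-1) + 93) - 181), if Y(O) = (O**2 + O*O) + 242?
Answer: -548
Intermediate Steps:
H(d) = -d
Y(O) = 242 + 2*O**2 (Y(O) = (O**2 + O**2) + 242 = 2*O**2 + 242 = 242 + 2*O**2)
1448*(-11) + Y((H(-1) + 93) - 181) = 1448*(-11) + (242 + 2*((-1*(-1) + 93) - 181)**2) = -15928 + (242 + 2*((1 + 93) - 181)**2) = -15928 + (242 + 2*(94 - 181)**2) = -15928 + (242 + 2*(-87)**2) = -15928 + (242 + 2*7569) = -15928 + (242 + 15138) = -15928 + 15380 = -548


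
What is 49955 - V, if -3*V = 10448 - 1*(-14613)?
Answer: 174926/3 ≈ 58309.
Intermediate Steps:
V = -25061/3 (V = -(10448 - 1*(-14613))/3 = -(10448 + 14613)/3 = -⅓*25061 = -25061/3 ≈ -8353.7)
49955 - V = 49955 - 1*(-25061/3) = 49955 + 25061/3 = 174926/3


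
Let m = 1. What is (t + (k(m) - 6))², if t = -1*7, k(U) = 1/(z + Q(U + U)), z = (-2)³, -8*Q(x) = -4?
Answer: 38809/225 ≈ 172.48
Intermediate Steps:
Q(x) = ½ (Q(x) = -⅛*(-4) = ½)
z = -8
k(U) = -2/15 (k(U) = 1/(-8 + ½) = 1/(-15/2) = -2/15)
t = -7
(t + (k(m) - 6))² = (-7 + (-2/15 - 6))² = (-7 - 92/15)² = (-197/15)² = 38809/225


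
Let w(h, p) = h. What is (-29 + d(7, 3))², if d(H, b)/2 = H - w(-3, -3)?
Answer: 81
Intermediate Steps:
d(H, b) = 6 + 2*H (d(H, b) = 2*(H - 1*(-3)) = 2*(H + 3) = 2*(3 + H) = 6 + 2*H)
(-29 + d(7, 3))² = (-29 + (6 + 2*7))² = (-29 + (6 + 14))² = (-29 + 20)² = (-9)² = 81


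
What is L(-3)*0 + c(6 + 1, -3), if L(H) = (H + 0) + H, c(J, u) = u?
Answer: -3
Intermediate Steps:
L(H) = 2*H (L(H) = H + H = 2*H)
L(-3)*0 + c(6 + 1, -3) = (2*(-3))*0 - 3 = -6*0 - 3 = 0 - 3 = -3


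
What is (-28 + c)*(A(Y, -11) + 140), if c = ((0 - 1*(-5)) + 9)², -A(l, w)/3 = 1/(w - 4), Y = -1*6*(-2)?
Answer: 117768/5 ≈ 23554.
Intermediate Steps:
Y = 12 (Y = -6*(-2) = 12)
A(l, w) = -3/(-4 + w) (A(l, w) = -3/(w - 4) = -3/(-4 + w))
c = 196 (c = ((0 + 5) + 9)² = (5 + 9)² = 14² = 196)
(-28 + c)*(A(Y, -11) + 140) = (-28 + 196)*(-3/(-4 - 11) + 140) = 168*(-3/(-15) + 140) = 168*(-3*(-1/15) + 140) = 168*(⅕ + 140) = 168*(701/5) = 117768/5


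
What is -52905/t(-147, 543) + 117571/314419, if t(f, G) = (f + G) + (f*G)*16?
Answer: 11116129049/26762087604 ≈ 0.41537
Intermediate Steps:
t(f, G) = G + f + 16*G*f (t(f, G) = (G + f) + (G*f)*16 = (G + f) + 16*G*f = G + f + 16*G*f)
-52905/t(-147, 543) + 117571/314419 = -52905/(543 - 147 + 16*543*(-147)) + 117571/314419 = -52905/(543 - 147 - 1277136) + 117571*(1/314419) = -52905/(-1276740) + 117571/314419 = -52905*(-1/1276740) + 117571/314419 = 3527/85116 + 117571/314419 = 11116129049/26762087604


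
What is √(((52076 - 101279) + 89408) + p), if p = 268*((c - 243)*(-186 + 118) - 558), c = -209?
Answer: 3*√903101 ≈ 2850.9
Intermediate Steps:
p = 8087704 (p = 268*((-209 - 243)*(-186 + 118) - 558) = 268*(-452*(-68) - 558) = 268*(30736 - 558) = 268*30178 = 8087704)
√(((52076 - 101279) + 89408) + p) = √(((52076 - 101279) + 89408) + 8087704) = √((-49203 + 89408) + 8087704) = √(40205 + 8087704) = √8127909 = 3*√903101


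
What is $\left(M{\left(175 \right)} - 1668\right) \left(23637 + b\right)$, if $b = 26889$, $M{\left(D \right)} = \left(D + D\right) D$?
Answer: $3010440132$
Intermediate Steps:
$M{\left(D \right)} = 2 D^{2}$ ($M{\left(D \right)} = 2 D D = 2 D^{2}$)
$\left(M{\left(175 \right)} - 1668\right) \left(23637 + b\right) = \left(2 \cdot 175^{2} - 1668\right) \left(23637 + 26889\right) = \left(2 \cdot 30625 - 1668\right) 50526 = \left(61250 - 1668\right) 50526 = 59582 \cdot 50526 = 3010440132$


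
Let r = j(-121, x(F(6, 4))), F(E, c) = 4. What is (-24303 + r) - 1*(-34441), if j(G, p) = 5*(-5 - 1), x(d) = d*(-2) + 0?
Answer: 10108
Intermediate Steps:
x(d) = -2*d (x(d) = -2*d + 0 = -2*d)
j(G, p) = -30 (j(G, p) = 5*(-6) = -30)
r = -30
(-24303 + r) - 1*(-34441) = (-24303 - 30) - 1*(-34441) = -24333 + 34441 = 10108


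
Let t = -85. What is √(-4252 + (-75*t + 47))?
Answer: √2170 ≈ 46.583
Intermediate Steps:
√(-4252 + (-75*t + 47)) = √(-4252 + (-75*(-85) + 47)) = √(-4252 + (6375 + 47)) = √(-4252 + 6422) = √2170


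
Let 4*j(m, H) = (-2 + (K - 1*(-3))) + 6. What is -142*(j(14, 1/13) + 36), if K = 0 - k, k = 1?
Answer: -5325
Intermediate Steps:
K = -1 (K = 0 - 1*1 = 0 - 1 = -1)
j(m, H) = 3/2 (j(m, H) = ((-2 + (-1 - 1*(-3))) + 6)/4 = ((-2 + (-1 + 3)) + 6)/4 = ((-2 + 2) + 6)/4 = (0 + 6)/4 = (1/4)*6 = 3/2)
-142*(j(14, 1/13) + 36) = -142*(3/2 + 36) = -142*75/2 = -5325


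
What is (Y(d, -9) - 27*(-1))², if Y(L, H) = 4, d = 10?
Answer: 961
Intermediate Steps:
(Y(d, -9) - 27*(-1))² = (4 - 27*(-1))² = (4 + 27)² = 31² = 961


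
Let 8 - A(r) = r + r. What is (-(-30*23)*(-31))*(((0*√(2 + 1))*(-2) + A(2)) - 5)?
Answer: 21390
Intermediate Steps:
A(r) = 8 - 2*r (A(r) = 8 - (r + r) = 8 - 2*r)
(-(-30*23)*(-31))*(((0*√(2 + 1))*(-2) + A(2)) - 5) = (-(-30*23)*(-31))*(((0*√(2 + 1))*(-2) + (8 - 2*2)) - 5) = (-(-690)*(-31))*(((0*√3)*(-2) + (8 - 4)) - 5) = (-1*21390)*((0*(-2) + 4) - 5) = -21390*((0 + 4) - 5) = -21390*(4 - 5) = -21390*(-1) = 21390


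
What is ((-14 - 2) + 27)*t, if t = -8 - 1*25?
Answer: -363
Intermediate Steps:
t = -33 (t = -8 - 25 = -33)
((-14 - 2) + 27)*t = ((-14 - 2) + 27)*(-33) = (-16 + 27)*(-33) = 11*(-33) = -363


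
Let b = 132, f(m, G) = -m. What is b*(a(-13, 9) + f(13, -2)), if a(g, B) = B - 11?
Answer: -1980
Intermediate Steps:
a(g, B) = -11 + B
b*(a(-13, 9) + f(13, -2)) = 132*((-11 + 9) - 1*13) = 132*(-2 - 13) = 132*(-15) = -1980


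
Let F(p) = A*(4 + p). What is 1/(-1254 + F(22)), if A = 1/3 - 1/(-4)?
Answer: -6/7433 ≈ -0.00080721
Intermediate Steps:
A = 7/12 (A = 1*(1/3) - 1*(-1/4) = 1/3 + 1/4 = 7/12 ≈ 0.58333)
F(p) = 7/3 + 7*p/12 (F(p) = 7*(4 + p)/12 = 7/3 + 7*p/12)
1/(-1254 + F(22)) = 1/(-1254 + (7/3 + (7/12)*22)) = 1/(-1254 + (7/3 + 77/6)) = 1/(-1254 + 91/6) = 1/(-7433/6) = -6/7433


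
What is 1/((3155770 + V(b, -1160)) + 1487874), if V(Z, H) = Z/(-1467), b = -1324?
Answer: 1467/6812227072 ≈ 2.1535e-7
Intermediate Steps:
V(Z, H) = -Z/1467 (V(Z, H) = Z*(-1/1467) = -Z/1467)
1/((3155770 + V(b, -1160)) + 1487874) = 1/((3155770 - 1/1467*(-1324)) + 1487874) = 1/((3155770 + 1324/1467) + 1487874) = 1/(4629515914/1467 + 1487874) = 1/(6812227072/1467) = 1467/6812227072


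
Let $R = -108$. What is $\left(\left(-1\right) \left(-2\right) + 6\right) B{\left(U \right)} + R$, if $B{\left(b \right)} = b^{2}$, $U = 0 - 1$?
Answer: $-100$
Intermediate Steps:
$U = -1$ ($U = 0 - 1 = -1$)
$\left(\left(-1\right) \left(-2\right) + 6\right) B{\left(U \right)} + R = \left(\left(-1\right) \left(-2\right) + 6\right) \left(-1\right)^{2} - 108 = \left(2 + 6\right) 1 - 108 = 8 \cdot 1 - 108 = 8 - 108 = -100$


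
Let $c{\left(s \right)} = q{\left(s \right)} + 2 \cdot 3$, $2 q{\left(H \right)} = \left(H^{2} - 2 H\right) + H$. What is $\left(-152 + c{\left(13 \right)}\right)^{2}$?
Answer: $4624$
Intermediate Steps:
$q{\left(H \right)} = \frac{H^{2}}{2} - \frac{H}{2}$ ($q{\left(H \right)} = \frac{\left(H^{2} - 2 H\right) + H}{2} = \frac{H^{2} - H}{2} = \frac{H^{2}}{2} - \frac{H}{2}$)
$c{\left(s \right)} = 6 + \frac{s \left(-1 + s\right)}{2}$ ($c{\left(s \right)} = \frac{s \left(-1 + s\right)}{2} + 2 \cdot 3 = \frac{s \left(-1 + s\right)}{2} + 6 = 6 + \frac{s \left(-1 + s\right)}{2}$)
$\left(-152 + c{\left(13 \right)}\right)^{2} = \left(-152 + \left(6 + \frac{1}{2} \cdot 13 \left(-1 + 13\right)\right)\right)^{2} = \left(-152 + \left(6 + \frac{1}{2} \cdot 13 \cdot 12\right)\right)^{2} = \left(-152 + \left(6 + 78\right)\right)^{2} = \left(-152 + 84\right)^{2} = \left(-68\right)^{2} = 4624$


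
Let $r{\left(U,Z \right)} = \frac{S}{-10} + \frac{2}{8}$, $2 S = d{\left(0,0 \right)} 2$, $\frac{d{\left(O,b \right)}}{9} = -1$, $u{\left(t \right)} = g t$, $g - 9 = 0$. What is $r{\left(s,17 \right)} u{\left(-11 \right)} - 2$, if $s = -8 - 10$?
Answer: $- \frac{2317}{20} \approx -115.85$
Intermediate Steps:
$g = 9$ ($g = 9 + 0 = 9$)
$u{\left(t \right)} = 9 t$
$d{\left(O,b \right)} = -9$ ($d{\left(O,b \right)} = 9 \left(-1\right) = -9$)
$s = -18$
$S = -9$ ($S = \frac{\left(-9\right) 2}{2} = \frac{1}{2} \left(-18\right) = -9$)
$r{\left(U,Z \right)} = \frac{23}{20}$ ($r{\left(U,Z \right)} = - \frac{9}{-10} + \frac{2}{8} = \left(-9\right) \left(- \frac{1}{10}\right) + 2 \cdot \frac{1}{8} = \frac{9}{10} + \frac{1}{4} = \frac{23}{20}$)
$r{\left(s,17 \right)} u{\left(-11 \right)} - 2 = \frac{23 \cdot 9 \left(-11\right)}{20} - 2 = \frac{23}{20} \left(-99\right) - 2 = - \frac{2277}{20} - 2 = - \frac{2317}{20}$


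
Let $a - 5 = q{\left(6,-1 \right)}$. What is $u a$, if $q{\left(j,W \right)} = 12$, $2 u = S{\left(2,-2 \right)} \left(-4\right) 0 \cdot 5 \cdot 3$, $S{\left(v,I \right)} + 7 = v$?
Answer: $0$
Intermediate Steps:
$S{\left(v,I \right)} = -7 + v$
$u = 0$ ($u = \frac{\left(-7 + 2\right) \left(-4\right) 0 \cdot 5 \cdot 3}{2} = \frac{\left(-5\right) \left(-4\right) 0 \cdot 3}{2} = \frac{20 \cdot 0}{2} = \frac{1}{2} \cdot 0 = 0$)
$a = 17$ ($a = 5 + 12 = 17$)
$u a = 0 \cdot 17 = 0$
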